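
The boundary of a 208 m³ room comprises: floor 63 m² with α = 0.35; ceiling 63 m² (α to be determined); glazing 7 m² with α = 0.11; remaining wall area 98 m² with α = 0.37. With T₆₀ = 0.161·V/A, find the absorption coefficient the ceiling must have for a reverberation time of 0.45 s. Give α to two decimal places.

Required total absorption A = 0.161·208/0.45 = 74.42 m².
Absorption from the other surfaces = 63·0.35 + 7·0.11 + 98·0.37 = 59.08 m², so the ceiling must supply 15.34 m² over 63 m².
α = 15.34/63 = 0.243.

0.24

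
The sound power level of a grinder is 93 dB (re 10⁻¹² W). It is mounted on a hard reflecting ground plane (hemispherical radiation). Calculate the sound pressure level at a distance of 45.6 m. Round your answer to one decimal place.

51.8 dB

L_p = L_w − 10·log₁₀(2π·r²) with r = 45.6 m.
2π·r² = 1.307e+04 m², 10·log₁₀ of that is 41.161 dB.
L_p = 93 − 41.161 = 51.84 dB.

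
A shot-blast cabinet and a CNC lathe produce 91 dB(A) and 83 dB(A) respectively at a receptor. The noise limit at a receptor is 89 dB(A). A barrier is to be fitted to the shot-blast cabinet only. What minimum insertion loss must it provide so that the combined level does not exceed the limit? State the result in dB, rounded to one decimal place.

Fixed contribution from the other source: Σ 10^(L/10) = 10^(83/10) = 1.995e+08 (83.00 dB(A)).
The limit corresponds to 10^(89/10) = 7.943e+08; subtracting the fixed part leaves 5.948e+08 for the shot-blast cabinet, i.e. 87.74 dB(A).
Required insertion loss = 91 − 87.74 = 3.26 dB.

3.3 dB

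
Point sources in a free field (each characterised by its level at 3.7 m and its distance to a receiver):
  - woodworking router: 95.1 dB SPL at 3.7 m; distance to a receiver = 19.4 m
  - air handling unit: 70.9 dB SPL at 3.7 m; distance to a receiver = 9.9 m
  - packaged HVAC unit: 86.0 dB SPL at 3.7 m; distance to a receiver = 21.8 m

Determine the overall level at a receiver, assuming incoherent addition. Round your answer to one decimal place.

First find each source's level at the receiver (point-source: −20·log₁₀(r/r_ref)), then combine on an intensity basis.
woodworking router: 95.1 − 20·log₁₀(19.4/3.7) = 95.1 − 14.39 = 80.71 dB SPL.
air handling unit: 70.9 − 20·log₁₀(9.9/3.7) = 70.9 − 8.55 = 62.35 dB SPL.
packaged HVAC unit: 86.0 − 20·log₁₀(21.8/3.7) = 86.0 − 15.41 = 70.59 dB SPL.
Σ 10^(L/10) = 1.309e+08 → L_total = 10·log₁₀(1.309e+08) = 81.17 dB SPL.

81.2 dB SPL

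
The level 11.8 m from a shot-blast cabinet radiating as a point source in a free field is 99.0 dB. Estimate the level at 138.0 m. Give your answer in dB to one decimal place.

Spherical spreading from a point source gives a 20·log₁₀(r₂/r₁) drop.
L₂ = 99.0 − 20·log₁₀(138.0/11.8) = 99.0 − 21.360 = 77.64 dB.

77.6 dB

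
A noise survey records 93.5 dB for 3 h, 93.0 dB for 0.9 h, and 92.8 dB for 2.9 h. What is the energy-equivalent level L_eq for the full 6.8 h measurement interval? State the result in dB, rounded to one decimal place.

93.1 dB

The energy average is taken in the linear domain: L_eq = 10·log₁₀[(Σ tᵢ·10^(Lᵢ/10))/T], T = 6.8 h.
Σ tᵢ·10^(Lᵢ/10) = 3·10^(93.5/10) + 0.9·10^(93.0/10) + 2.9·10^(92.8/10) = 1.404e+10.
L_eq = 10·log₁₀(1.404e+10/6.8) = 93.15 dB.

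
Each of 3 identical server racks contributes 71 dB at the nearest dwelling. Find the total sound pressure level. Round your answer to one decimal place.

With 3 equal, uncorrelated contributions the intensity is 3× that of one unit, giving a rise of 10·log₁₀ 3.
L_total = 71 + 10·log₁₀(3) = 71 + 4.771 = 75.77 dB.

75.8 dB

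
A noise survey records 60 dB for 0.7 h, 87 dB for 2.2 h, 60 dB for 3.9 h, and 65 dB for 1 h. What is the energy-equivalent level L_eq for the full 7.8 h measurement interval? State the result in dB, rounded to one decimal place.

Weight each interval's intensity by its duration and average over T = 7.8 h:
Σ tᵢ·10^(Lᵢ/10) = 0.7·10^(60/10) + 2.2·10^(87/10) + 3.9·10^(60/10) + 1·10^(65/10) = 1.110e+09.
L_eq = 10·log₁₀(1.110e+09/7.8) = 81.53 dB.

81.5 dB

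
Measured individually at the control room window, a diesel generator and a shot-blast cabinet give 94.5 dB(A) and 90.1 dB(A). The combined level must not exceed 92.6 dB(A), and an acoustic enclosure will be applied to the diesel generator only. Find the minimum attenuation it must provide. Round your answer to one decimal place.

5.5 dB

Fixed contribution from the other source: Σ 10^(L/10) = 10^(90.1/10) = 1.023e+09 (90.10 dB(A)).
The limit corresponds to 10^(92.6/10) = 1.820e+09; subtracting the fixed part leaves 7.964e+08 for the diesel generator, i.e. 89.01 dB(A).
Required insertion loss = 94.5 − 89.01 = 5.49 dB.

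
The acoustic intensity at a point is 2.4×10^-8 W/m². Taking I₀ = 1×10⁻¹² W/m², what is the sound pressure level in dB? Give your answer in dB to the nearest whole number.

L = 10·log₁₀(I/I₀) = 10·log₁₀(2.4×10^-8/10⁻¹²) = 10·log₁₀(2.4×10^4).
L = 10·(0.3802 + 4) = 43.80 dB.

44 dB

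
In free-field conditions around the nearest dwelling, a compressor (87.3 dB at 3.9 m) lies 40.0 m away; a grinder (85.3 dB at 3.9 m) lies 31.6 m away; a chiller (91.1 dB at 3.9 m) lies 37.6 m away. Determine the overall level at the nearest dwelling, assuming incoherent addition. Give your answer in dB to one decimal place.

Propagate each source to the receiver with L = L_ref − 20·log₁₀(r/r_ref), then add intensities.
compressor: 87.3 − 20·log₁₀(40.0/3.9) = 87.3 − 20.22 = 67.08 dB.
grinder: 85.3 − 20·log₁₀(31.6/3.9) = 85.3 − 18.17 = 67.13 dB.
chiller: 91.1 − 20·log₁₀(37.6/3.9) = 91.1 − 19.68 = 71.42 dB.
Σ 10^(L/10) = 2.413e+07 → L_total = 10·log₁₀(2.413e+07) = 73.82 dB.

73.8 dB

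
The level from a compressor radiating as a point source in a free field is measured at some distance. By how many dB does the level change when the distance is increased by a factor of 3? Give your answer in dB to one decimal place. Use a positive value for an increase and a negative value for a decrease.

With spherical spreading the level changes by −20·log₁₀(r₂/r₁).
ΔL = −20·log₁₀(3) = -9.54 dB.

-9.5 dB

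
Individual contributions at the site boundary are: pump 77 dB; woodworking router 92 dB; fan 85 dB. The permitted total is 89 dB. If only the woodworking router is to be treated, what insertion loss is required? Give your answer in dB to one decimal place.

The untreated sources together contribute 10^(77/10) + 10^(85/10) = 3.663e+08, i.e. 85.64 dB.
To meet 89 dB overall, the treated woodworking router may contribute at most 10^(89/10) − 3.663e+08 = 4.280e+08, i.e. 86.31 dB.
So the woodworking router must be reduced from 92 to 86.31 dB: IL = 5.69 dB.

5.7 dB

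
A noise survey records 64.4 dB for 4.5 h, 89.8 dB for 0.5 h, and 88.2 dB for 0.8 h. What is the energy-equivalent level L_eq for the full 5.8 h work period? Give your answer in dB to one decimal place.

82.4 dB

Weight each interval's intensity by its duration and average over T = 5.8 h:
Σ tᵢ·10^(Lᵢ/10) = 4.5·10^(64.4/10) + 0.5·10^(89.8/10) + 0.8·10^(88.2/10) = 1.018e+09.
L_eq = 10·log₁₀(1.018e+09/5.8) = 82.45 dB.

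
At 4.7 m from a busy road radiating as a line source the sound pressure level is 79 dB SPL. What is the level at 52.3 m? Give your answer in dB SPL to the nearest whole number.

69 dB SPL

Line-source attenuation: ΔL = 10·log₁₀(r₂/r₁) = 10·log₁₀(52.3/4.7) = 10.464 dB.
L₂ = 79 − 10·log₁₀(52.3/4.7) = 79 − 10.464 = 68.54 dB SPL.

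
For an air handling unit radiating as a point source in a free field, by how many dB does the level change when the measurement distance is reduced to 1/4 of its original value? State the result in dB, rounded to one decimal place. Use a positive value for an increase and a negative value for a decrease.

Point-source spreading: ΔL = −20·log₁₀(r₂/r₁).
ΔL = −20·log₁₀(0.25) = +12.04 dB.

+12.0 dB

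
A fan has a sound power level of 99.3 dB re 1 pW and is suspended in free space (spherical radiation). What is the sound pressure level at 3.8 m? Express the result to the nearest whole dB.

77 dB

Free-field spherical radiation: L_p = L_w − 10·log₁₀(4π·r²), r = 3.8 m.
4π·r² = 181.5 m², 10·log₁₀ of that is 22.588 dB.
L_p = 99.3 − 22.588 = 76.71 dB.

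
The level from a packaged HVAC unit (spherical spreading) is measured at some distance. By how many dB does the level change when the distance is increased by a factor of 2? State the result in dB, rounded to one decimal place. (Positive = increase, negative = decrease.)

A point source loses 6 dB per doubling of distance; generally ΔL = −20·log₁₀(r₂/r₁).
ΔL = −20·log₁₀(2) = -6.02 dB.

-6.0 dB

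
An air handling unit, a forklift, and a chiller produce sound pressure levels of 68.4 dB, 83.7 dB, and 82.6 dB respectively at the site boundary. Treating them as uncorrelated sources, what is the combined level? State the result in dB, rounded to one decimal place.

86.3 dB

For uncorrelated sources the intensities add, so convert each level to linear form, sum, and take 10·log₁₀ of the total.
Σ 10^(L/10) = 10^(68.4/10) + 10^(83.7/10) + 10^(82.6/10) = 4.233e+08.
L_total = 10·log₁₀(4.233e+08) = 86.27 dB.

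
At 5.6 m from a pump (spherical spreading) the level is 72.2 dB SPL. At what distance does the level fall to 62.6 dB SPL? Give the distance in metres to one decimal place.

The 9.6 dB drop corresponds to a distance ratio of 10^(9.6/20) for a point source.
r₂ = 5.6·10^((72.2−62.6)/20) = 5.6·10^(9.6/20) = 16.91 m.

16.9 m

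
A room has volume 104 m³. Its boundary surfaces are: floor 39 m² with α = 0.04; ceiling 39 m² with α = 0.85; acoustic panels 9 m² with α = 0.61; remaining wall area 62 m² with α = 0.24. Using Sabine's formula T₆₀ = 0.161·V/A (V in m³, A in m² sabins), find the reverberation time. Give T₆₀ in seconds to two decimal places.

0.30 s

A = Σ Sᵢαᵢ = 39·0.04 + 39·0.85 + 9·0.61 + 62·0.24 = 55.08 m².
T₆₀ = 0.161 × 104 / 55.08 = 0.304 s.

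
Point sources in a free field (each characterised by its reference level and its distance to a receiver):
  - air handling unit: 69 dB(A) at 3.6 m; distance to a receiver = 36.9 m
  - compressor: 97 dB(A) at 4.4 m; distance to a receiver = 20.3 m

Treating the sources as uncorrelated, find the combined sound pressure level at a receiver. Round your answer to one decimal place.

83.7 dB(A)

Propagate each source to the receiver with L = L_ref − 20·log₁₀(r/r_ref), then add intensities.
air handling unit: 69 − 20·log₁₀(36.9/3.6) = 69 − 20.21 = 48.79 dB(A).
compressor: 97 − 20·log₁₀(20.3/4.4) = 97 − 13.28 = 83.72 dB(A).
Σ 10^(L/10) = 2.355e+08 → L_total = 10·log₁₀(2.355e+08) = 83.72 dB(A).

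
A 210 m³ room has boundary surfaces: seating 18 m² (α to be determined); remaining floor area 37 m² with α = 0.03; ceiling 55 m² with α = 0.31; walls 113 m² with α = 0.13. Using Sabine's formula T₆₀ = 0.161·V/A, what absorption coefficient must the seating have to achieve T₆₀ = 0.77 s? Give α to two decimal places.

0.61

From T₆₀ = 0.161·V/A, the target T₆₀ = 0.77 s needs A = 0.161·210/0.77 = 43.91 m².
Absorption from the other surfaces = 37·0.03 + 55·0.31 + 113·0.13 = 32.85 m², so the seating must supply 11.06 m² over 18 m².
α = 11.06/18 = 0.614.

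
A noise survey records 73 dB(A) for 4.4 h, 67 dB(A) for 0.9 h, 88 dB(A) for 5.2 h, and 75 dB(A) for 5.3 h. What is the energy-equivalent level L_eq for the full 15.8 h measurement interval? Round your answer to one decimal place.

L_eq = 10·log₁₀[(1/T)·Σ tᵢ·10^(Lᵢ/10)] with T = 15.8 h.
Σ tᵢ·10^(Lᵢ/10) = 4.4·10^(73/10) + 0.9·10^(67/10) + 5.2·10^(88/10) + 5.3·10^(75/10) = 3.541e+09.
L_eq = 10·log₁₀(3.541e+09/15.8) = 83.50 dB(A).

83.5 dB(A)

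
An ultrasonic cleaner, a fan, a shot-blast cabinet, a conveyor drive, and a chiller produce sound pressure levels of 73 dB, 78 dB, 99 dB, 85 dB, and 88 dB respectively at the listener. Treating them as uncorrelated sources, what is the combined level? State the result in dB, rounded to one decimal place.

Incoherent sources combine by intensity addition: L_total = 10·log₁₀(Σ 10^(L_i/10)).
Σ 10^(L/10) = 10^(73/10) + 10^(78/10) + 10^(99/10) + 10^(85/10) + 10^(88/10) = 8.974e+09.
L_total = 10·log₁₀(8.974e+09) = 99.53 dB.

99.5 dB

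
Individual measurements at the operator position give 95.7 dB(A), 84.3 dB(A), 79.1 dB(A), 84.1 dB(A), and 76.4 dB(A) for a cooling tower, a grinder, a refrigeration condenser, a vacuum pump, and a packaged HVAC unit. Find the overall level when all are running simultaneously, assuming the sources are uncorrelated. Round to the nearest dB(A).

96 dB(A)

For uncorrelated sources the intensities add, so convert each level to linear form, sum, and take 10·log₁₀ of the total.
Σ 10^(L/10) = 10^(95.7/10) + 10^(84.3/10) + 10^(79.1/10) + 10^(84.1/10) + 10^(76.4/10) = 4.366e+09.
L_total = 10·log₁₀(4.366e+09) = 96.40 dB(A).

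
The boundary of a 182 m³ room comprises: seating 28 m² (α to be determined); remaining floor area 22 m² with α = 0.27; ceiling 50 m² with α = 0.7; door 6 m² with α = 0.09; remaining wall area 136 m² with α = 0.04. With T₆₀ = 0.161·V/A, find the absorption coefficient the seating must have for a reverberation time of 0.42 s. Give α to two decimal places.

0.82

From T₆₀ = 0.161·V/A, the target T₆₀ = 0.42 s needs A = 0.161·182/0.42 = 69.77 m².
Absorption from the other surfaces = 22·0.27 + 50·0.7 + 6·0.09 + 136·0.04 = 46.92 m², so the seating must supply 22.85 m² over 28 m².
α = 22.85/28 = 0.816.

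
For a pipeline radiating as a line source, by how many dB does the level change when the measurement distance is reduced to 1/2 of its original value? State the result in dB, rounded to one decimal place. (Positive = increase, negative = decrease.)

A line source loses 3 dB per doubling of distance; generally ΔL = −10·log₁₀(r₂/r₁).
ΔL = −10·log₁₀(0.5) = +3.01 dB.

+3.0 dB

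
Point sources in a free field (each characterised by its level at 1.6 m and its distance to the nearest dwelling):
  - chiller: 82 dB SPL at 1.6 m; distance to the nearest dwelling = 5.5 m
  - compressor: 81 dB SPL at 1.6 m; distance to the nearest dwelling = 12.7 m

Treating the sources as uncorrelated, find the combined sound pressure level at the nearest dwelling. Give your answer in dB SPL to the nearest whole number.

First find each source's level at the receiver (point-source: −20·log₁₀(r/r_ref)), then combine on an intensity basis.
chiller: 82 − 20·log₁₀(5.5/1.6) = 82 − 10.72 = 71.28 dB SPL.
compressor: 81 − 20·log₁₀(12.7/1.6) = 81 − 17.99 = 63.01 dB SPL.
Σ 10^(L/10) = 1.541e+07 → L_total = 10·log₁₀(1.541e+07) = 71.88 dB SPL.

72 dB SPL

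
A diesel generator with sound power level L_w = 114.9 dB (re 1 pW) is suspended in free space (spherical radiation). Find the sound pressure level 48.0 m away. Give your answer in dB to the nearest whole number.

70 dB

L_p = L_w − 10·log₁₀(4π·r²) with r = 48.0 m.
4π·r² = 2.895e+04 m², 10·log₁₀ of that is 44.617 dB.
L_p = 114.9 − 44.617 = 70.28 dB.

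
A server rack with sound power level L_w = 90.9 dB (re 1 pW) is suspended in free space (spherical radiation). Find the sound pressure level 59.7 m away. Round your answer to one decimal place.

Free-field spherical radiation: L_p = L_w − 10·log₁₀(4π·r²), r = 59.7 m.
4π·r² = 4.479e+04 m², 10·log₁₀ of that is 46.512 dB.
L_p = 90.9 − 46.512 = 44.39 dB.

44.4 dB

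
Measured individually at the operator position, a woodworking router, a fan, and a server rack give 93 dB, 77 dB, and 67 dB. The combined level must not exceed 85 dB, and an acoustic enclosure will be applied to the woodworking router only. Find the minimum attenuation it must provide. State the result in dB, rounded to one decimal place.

Fixed contribution from the other sources: Σ 10^(L/10) = 10^(77/10) + 10^(67/10) = 5.513e+07 (77.41 dB).
The limit corresponds to 10^(85/10) = 3.162e+08; subtracting the fixed part leaves 2.611e+08 for the woodworking router, i.e. 84.17 dB.
So the woodworking router must be reduced from 93 to 84.17 dB: IL = 8.83 dB.

8.8 dB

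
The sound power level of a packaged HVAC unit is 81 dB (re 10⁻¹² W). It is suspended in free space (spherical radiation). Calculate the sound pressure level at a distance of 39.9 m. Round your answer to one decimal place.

Free-field spherical radiation: L_p = L_w − 10·log₁₀(4π·r²), r = 39.9 m.
4π·r² = 2.001e+04 m², 10·log₁₀ of that is 43.012 dB.
L_p = 81 − 43.012 = 37.99 dB.

38.0 dB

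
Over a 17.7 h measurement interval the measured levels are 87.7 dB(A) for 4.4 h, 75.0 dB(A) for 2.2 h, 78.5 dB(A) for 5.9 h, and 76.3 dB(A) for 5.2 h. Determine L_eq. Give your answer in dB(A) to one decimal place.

82.7 dB(A)

Weight each interval's intensity by its duration and average over T = 17.7 h:
Σ tᵢ·10^(Lᵢ/10) = 4.4·10^(87.7/10) + 2.2·10^(75.0/10) + 5.9·10^(78.5/10) + 5.2·10^(76.3/10) = 3.300e+09.
L_eq = 10·log₁₀(3.300e+09/17.7) = 82.71 dB(A).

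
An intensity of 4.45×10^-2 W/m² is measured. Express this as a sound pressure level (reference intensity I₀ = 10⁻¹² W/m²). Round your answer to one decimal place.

106.5 dB

I/I₀ = 4.45×10^-2/10⁻¹² = 4.45×10^10, and L = 10·log₁₀(I/I₀).
L = 10·(0.6484 + 10) = 106.48 dB.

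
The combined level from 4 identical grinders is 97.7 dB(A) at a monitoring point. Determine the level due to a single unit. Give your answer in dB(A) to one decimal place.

91.7 dB(A)

For N identical incoherent sources L_total = L₁ + 10·log₁₀ N, so L₁ = 97.7 − 10·log₁₀(4) = 97.7 − 6.021.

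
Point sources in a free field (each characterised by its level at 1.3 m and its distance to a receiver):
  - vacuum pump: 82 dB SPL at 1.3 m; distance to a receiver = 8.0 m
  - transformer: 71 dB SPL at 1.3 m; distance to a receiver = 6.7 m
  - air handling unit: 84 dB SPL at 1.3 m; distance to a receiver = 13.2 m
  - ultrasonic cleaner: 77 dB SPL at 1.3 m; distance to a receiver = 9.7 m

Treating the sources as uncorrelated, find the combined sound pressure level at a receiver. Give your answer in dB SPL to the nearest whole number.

69 dB SPL

Propagate each source to the receiver with L = L_ref − 20·log₁₀(r/r_ref), then add intensities.
vacuum pump: 82 − 20·log₁₀(8.0/1.3) = 82 − 15.78 = 66.22 dB SPL.
transformer: 71 − 20·log₁₀(6.7/1.3) = 71 − 14.24 = 56.76 dB SPL.
air handling unit: 84 − 20·log₁₀(13.2/1.3) = 84 − 20.13 = 63.87 dB SPL.
ultrasonic cleaner: 77 − 20·log₁₀(9.7/1.3) = 77 − 17.46 = 59.54 dB SPL.
Σ 10^(L/10) = 7.996e+06 → L_total = 10·log₁₀(7.996e+06) = 69.03 dB SPL.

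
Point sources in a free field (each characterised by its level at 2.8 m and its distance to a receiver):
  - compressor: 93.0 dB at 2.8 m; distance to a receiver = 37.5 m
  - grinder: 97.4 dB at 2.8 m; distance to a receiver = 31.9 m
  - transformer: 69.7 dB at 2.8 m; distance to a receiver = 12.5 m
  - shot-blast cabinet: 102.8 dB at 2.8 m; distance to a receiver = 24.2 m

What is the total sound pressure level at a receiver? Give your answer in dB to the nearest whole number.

85 dB

First find each source's level at the receiver (point-source: −20·log₁₀(r/r_ref)), then combine on an intensity basis.
compressor: 93.0 − 20·log₁₀(37.5/2.8) = 93.0 − 22.54 = 70.46 dB.
grinder: 97.4 − 20·log₁₀(31.9/2.8) = 97.4 − 21.13 = 76.27 dB.
transformer: 69.7 − 20·log₁₀(12.5/2.8) = 69.7 − 13.00 = 56.70 dB.
shot-blast cabinet: 102.8 − 20·log₁₀(24.2/2.8) = 102.8 − 18.73 = 84.07 dB.
Σ 10^(L/10) = 3.090e+08 → L_total = 10·log₁₀(3.090e+08) = 84.90 dB.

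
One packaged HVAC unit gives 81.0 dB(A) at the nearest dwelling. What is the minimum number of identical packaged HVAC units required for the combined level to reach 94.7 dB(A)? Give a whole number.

Need L₁ + 10·log₁₀ N ≥ 94.7, i.e. log₁₀ N ≥ 1.37.
N ≥ 10^(13.7/10) = 23.442, so N = 24.

24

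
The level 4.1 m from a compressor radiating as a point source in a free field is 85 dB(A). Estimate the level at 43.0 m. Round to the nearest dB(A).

Spherical spreading from a point source gives a 20·log₁₀(r₂/r₁) drop.
L₂ = 85 − 20·log₁₀(43.0/4.1) = 85 − 20.414 = 64.59 dB(A).

65 dB(A)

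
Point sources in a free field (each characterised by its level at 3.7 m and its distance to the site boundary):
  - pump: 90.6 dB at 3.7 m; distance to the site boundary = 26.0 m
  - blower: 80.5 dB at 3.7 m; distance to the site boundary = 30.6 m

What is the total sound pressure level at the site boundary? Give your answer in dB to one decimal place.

Propagate each source to the receiver with L = L_ref − 20·log₁₀(r/r_ref), then add intensities.
pump: 90.6 − 20·log₁₀(26.0/3.7) = 90.6 − 16.94 = 73.66 dB.
blower: 80.5 − 20·log₁₀(30.6/3.7) = 80.5 − 18.35 = 62.15 dB.
Σ 10^(L/10) = 2.489e+07 → L_total = 10·log₁₀(2.489e+07) = 73.96 dB.

74.0 dB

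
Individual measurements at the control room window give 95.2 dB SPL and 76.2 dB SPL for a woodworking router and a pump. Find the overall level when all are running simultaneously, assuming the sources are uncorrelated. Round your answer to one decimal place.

Incoherent sources combine by intensity addition: L_total = 10·log₁₀(Σ 10^(L_i/10)).
Σ 10^(L/10) = 10^(95.2/10) + 10^(76.2/10) = 3.353e+09.
L_total = 10·log₁₀(3.353e+09) = 95.25 dB SPL.

95.3 dB SPL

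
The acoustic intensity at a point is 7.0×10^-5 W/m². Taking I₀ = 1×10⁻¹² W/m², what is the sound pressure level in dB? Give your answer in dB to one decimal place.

Dividing by I₀ shifts the exponent by 12: I/I₀ = 7.0×10^7.
L = 10·(0.8451 + 7) = 78.45 dB.

78.5 dB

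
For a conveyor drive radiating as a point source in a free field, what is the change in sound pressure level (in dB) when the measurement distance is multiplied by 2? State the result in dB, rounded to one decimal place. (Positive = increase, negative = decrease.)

-6.0 dB

Point-source spreading: ΔL = −20·log₁₀(r₂/r₁).
ΔL = −20·log₁₀(2) = -6.02 dB.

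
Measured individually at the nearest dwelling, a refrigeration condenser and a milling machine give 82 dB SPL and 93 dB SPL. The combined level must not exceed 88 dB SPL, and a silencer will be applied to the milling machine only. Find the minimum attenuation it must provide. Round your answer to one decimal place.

The untreated sources together contribute 10^(82/10) = 1.585e+08, i.e. 82.00 dB SPL.
The limit corresponds to 10^(88/10) = 6.310e+08; subtracting the fixed part leaves 4.725e+08 for the milling machine, i.e. 86.74 dB SPL.
So the milling machine must be reduced from 93 to 86.74 dB SPL: IL = 6.26 dB.

6.3 dB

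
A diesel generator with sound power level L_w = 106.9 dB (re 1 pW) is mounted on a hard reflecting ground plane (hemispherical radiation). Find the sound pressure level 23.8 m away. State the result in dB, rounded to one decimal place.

Free-field hemispherical radiation: L_p = L_w − 10·log₁₀(2π·r²), r = 23.8 m.
2π·r² = 3559 m², 10·log₁₀ of that is 35.513 dB.
L_p = 106.9 − 35.513 = 71.39 dB.

71.4 dB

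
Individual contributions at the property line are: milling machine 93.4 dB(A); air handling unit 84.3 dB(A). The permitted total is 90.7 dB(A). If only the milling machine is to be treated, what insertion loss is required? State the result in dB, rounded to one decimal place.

3.8 dB

Fixed contribution from the other source: Σ 10^(L/10) = 10^(84.3/10) = 2.692e+08 (84.30 dB(A)).
The limit corresponds to 10^(90.7/10) = 1.175e+09; subtracting the fixed part leaves 9.057e+08 for the milling machine, i.e. 89.57 dB(A).
Required insertion loss = 93.4 − 89.57 = 3.83 dB.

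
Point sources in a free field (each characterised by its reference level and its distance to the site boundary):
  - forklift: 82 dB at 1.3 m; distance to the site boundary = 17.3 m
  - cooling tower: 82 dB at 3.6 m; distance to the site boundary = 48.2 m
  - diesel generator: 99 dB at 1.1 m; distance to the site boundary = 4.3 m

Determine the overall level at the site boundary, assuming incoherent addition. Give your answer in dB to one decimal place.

Propagate each source to the receiver with L = L_ref − 20·log₁₀(r/r_ref), then add intensities.
forklift: 82 − 20·log₁₀(17.3/1.3) = 82 − 22.48 = 59.52 dB.
cooling tower: 82 − 20·log₁₀(48.2/3.6) = 82 − 22.53 = 59.47 dB.
diesel generator: 99 − 20·log₁₀(4.3/1.1) = 99 − 11.84 = 87.16 dB.
Σ 10^(L/10) = 5.216e+08 → L_total = 10·log₁₀(5.216e+08) = 87.17 dB.

87.2 dB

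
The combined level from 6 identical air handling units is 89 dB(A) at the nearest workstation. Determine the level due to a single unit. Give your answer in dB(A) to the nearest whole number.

For N identical incoherent sources L_total = L₁ + 10·log₁₀ N, so L₁ = 89 − 10·log₁₀(6) = 89 − 7.782.

81 dB(A)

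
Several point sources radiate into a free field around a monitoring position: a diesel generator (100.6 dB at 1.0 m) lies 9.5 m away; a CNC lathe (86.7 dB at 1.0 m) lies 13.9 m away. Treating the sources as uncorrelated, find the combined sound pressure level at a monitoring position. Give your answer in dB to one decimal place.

Propagate each source to the receiver with L = L_ref − 20·log₁₀(r/r_ref), then add intensities.
diesel generator: 100.6 − 20·log₁₀(9.5/1.0) = 100.6 − 19.55 = 81.05 dB.
CNC lathe: 86.7 − 20·log₁₀(13.9/1.0) = 86.7 − 22.86 = 63.84 dB.
Σ 10^(L/10) = 1.296e+08 → L_total = 10·log₁₀(1.296e+08) = 81.13 dB.

81.1 dB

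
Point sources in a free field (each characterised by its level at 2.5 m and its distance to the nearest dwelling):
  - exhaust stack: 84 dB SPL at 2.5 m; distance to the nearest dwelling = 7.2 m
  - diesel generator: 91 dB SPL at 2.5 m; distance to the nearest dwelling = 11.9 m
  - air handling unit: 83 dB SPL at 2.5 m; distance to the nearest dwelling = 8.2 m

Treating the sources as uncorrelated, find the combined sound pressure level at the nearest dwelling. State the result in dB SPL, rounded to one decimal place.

Propagate each source to the receiver with L = L_ref − 20·log₁₀(r/r_ref), then add intensities.
exhaust stack: 84 − 20·log₁₀(7.2/2.5) = 84 − 9.19 = 74.81 dB SPL.
diesel generator: 91 − 20·log₁₀(11.9/2.5) = 91 − 13.55 = 77.45 dB SPL.
air handling unit: 83 − 20·log₁₀(8.2/2.5) = 83 − 10.32 = 72.68 dB SPL.
Σ 10^(L/10) = 1.044e+08 → L_total = 10·log₁₀(1.044e+08) = 80.19 dB SPL.

80.2 dB SPL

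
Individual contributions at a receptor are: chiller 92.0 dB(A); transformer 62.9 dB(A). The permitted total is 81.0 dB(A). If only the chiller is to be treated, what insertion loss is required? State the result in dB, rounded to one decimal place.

11.1 dB

Everything except the chiller sums to 10^(62.9/10) = 1.950e+06 in linear terms, 62.90 dB(A).
To meet 81.0 dB(A) overall, the treated chiller may contribute at most 10^(81.0/10) − 1.950e+06 = 1.239e+08, i.e. 80.93 dB(A).
Required insertion loss = 92.0 − 80.93 = 11.07 dB.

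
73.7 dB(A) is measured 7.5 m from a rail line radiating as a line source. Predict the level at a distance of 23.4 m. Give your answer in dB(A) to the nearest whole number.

For a line source, L₂ = L₁ − 10·log₁₀(r₂/r₁).
L₂ = 73.7 − 10·log₁₀(23.4/7.5) = 73.7 − 4.942 = 68.76 dB(A).

69 dB(A)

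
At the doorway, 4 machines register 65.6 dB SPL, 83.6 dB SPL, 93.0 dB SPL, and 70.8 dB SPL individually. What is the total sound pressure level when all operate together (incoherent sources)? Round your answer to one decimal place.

93.5 dB SPL

Incoherent sources combine by intensity addition: L_total = 10·log₁₀(Σ 10^(L_i/10)).
Σ 10^(L/10) = 10^(65.6/10) + 10^(83.6/10) + 10^(93.0/10) + 10^(70.8/10) = 2.240e+09.
L_total = 10·log₁₀(2.240e+09) = 93.50 dB SPL.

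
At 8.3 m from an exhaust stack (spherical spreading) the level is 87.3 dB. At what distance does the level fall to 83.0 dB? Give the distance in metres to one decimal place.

For a point source L₁ − L₂ = 20·log₁₀(r₂/r₁), so r₂ = r₁·10^((L₁−L₂)/20).
r₂ = 8.3·10^((87.3−83.0)/20) = 8.3·10^(4.3/20) = 13.62 m.

13.6 m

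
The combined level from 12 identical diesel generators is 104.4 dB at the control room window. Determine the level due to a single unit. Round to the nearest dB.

For N identical incoherent sources L_total = L₁ + 10·log₁₀ N, so L₁ = 104.4 − 10·log₁₀(12) = 104.4 − 10.792.

94 dB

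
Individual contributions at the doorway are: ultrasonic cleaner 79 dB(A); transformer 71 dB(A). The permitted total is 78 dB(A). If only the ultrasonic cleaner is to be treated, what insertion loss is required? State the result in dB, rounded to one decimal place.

2.0 dB

Fixed contribution from the other source: Σ 10^(L/10) = 10^(71/10) = 1.259e+07 (71.00 dB(A)).
The limit corresponds to 10^(78/10) = 6.310e+07; subtracting the fixed part leaves 5.051e+07 for the ultrasonic cleaner, i.e. 77.03 dB(A).
So the ultrasonic cleaner must be reduced from 79 to 77.03 dB(A): IL = 1.97 dB.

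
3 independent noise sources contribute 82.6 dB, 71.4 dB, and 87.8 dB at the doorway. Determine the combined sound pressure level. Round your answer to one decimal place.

Incoherent sources combine by intensity addition: L_total = 10·log₁₀(Σ 10^(L_i/10)).
Σ 10^(L/10) = 10^(82.6/10) + 10^(71.4/10) + 10^(87.8/10) = 7.983e+08.
L_total = 10·log₁₀(7.983e+08) = 89.02 dB.

89.0 dB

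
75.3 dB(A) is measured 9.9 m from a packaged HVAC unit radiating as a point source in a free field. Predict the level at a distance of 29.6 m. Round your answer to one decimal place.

65.8 dB(A)

For a point source, L₂ = L₁ − 20·log₁₀(r₂/r₁).
L₂ = 75.3 − 20·log₁₀(29.6/9.9) = 75.3 − 9.513 = 65.79 dB(A).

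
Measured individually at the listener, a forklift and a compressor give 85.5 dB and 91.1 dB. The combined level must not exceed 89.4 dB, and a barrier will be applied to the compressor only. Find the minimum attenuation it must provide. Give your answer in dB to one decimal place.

4.0 dB

The untreated sources together contribute 10^(85.5/10) = 3.548e+08, i.e. 85.50 dB.
The limit corresponds to 10^(89.4/10) = 8.710e+08; subtracting the fixed part leaves 5.162e+08 for the compressor, i.e. 87.13 dB.
So the compressor must be reduced from 91.1 to 87.13 dB: IL = 3.97 dB.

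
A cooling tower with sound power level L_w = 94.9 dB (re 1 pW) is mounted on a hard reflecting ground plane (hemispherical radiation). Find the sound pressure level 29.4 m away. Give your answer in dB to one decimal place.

57.6 dB

Free-field hemispherical radiation: L_p = L_w − 10·log₁₀(2π·r²), r = 29.4 m.
2π·r² = 5431 m², 10·log₁₀ of that is 37.349 dB.
L_p = 94.9 − 37.349 = 57.55 dB.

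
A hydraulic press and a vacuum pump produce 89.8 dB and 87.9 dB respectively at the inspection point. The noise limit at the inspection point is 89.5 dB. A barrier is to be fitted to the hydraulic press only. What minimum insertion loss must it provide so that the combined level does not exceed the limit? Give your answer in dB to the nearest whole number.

Fixed contribution from the other source: Σ 10^(L/10) = 10^(87.9/10) = 6.166e+08 (87.90 dB).
The limit corresponds to 10^(89.5/10) = 8.913e+08; subtracting the fixed part leaves 2.747e+08 for the hydraulic press, i.e. 84.39 dB.
Required insertion loss = 89.8 − 84.39 = 5.41 dB.

5 dB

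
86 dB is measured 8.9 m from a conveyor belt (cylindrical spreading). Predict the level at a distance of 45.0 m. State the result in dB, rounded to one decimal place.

For a line source, L₂ = L₁ − 10·log₁₀(r₂/r₁).
L₂ = 86 − 10·log₁₀(45.0/8.9) = 86 − 7.038 = 78.96 dB.

79.0 dB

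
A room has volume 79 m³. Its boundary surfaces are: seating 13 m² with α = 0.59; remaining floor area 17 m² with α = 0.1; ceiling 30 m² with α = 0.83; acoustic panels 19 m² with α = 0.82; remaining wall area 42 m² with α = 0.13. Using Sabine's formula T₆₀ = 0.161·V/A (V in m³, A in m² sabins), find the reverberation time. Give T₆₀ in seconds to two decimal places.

0.23 s

A = Σ Sᵢαᵢ = 13·0.59 + 17·0.1 + 30·0.83 + 19·0.82 + 42·0.13 = 55.31 m².
T₆₀ = 0.161 × 79 / 55.31 = 0.230 s.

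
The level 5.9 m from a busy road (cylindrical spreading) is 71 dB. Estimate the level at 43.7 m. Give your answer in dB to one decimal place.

62.3 dB

Cylindrical spreading from a line source gives a 10·log₁₀(r₂/r₁) drop.
L₂ = 71 − 10·log₁₀(43.7/5.9) = 71 − 8.696 = 62.30 dB.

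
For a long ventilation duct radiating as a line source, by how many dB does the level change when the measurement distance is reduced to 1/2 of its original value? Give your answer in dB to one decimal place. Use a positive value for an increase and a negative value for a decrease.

With cylindrical spreading the level changes by −10·log₁₀(r₂/r₁).
ΔL = −10·log₁₀(0.5) = +3.01 dB.

+3.0 dB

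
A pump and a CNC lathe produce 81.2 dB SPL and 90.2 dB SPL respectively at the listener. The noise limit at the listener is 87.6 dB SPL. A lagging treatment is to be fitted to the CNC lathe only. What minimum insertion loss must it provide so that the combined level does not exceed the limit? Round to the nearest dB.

The untreated sources together contribute 10^(81.2/10) = 1.318e+08, i.e. 81.20 dB SPL.
The limit corresponds to 10^(87.6/10) = 5.754e+08; subtracting the fixed part leaves 4.436e+08 for the CNC lathe, i.e. 86.47 dB SPL.
So the CNC lathe must be reduced from 90.2 to 86.47 dB SPL: IL = 3.73 dB.

4 dB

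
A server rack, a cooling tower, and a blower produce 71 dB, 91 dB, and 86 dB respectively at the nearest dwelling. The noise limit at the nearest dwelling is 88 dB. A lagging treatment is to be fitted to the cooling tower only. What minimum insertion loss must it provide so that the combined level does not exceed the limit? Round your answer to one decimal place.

7.6 dB

Everything except the cooling tower sums to 10^(71/10) + 10^(86/10) = 4.107e+08 in linear terms, 86.14 dB.
The limit corresponds to 10^(88/10) = 6.310e+08; subtracting the fixed part leaves 2.203e+08 for the cooling tower, i.e. 83.43 dB.
Required insertion loss = 91 − 83.43 = 7.57 dB.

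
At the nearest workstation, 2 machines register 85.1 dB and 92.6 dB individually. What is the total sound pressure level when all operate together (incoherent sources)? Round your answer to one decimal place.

93.3 dB

Incoherent sources combine by intensity addition: L_total = 10·log₁₀(Σ 10^(L_i/10)).
Σ 10^(L/10) = 10^(85.1/10) + 10^(92.6/10) = 2.143e+09.
L_total = 10·log₁₀(2.143e+09) = 93.31 dB.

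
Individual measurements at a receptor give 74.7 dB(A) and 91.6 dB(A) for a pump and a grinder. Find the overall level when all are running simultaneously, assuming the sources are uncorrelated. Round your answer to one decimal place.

For uncorrelated sources the intensities add, so convert each level to linear form, sum, and take 10·log₁₀ of the total.
Σ 10^(L/10) = 10^(74.7/10) + 10^(91.6/10) = 1.475e+09.
L_total = 10·log₁₀(1.475e+09) = 91.69 dB(A).

91.7 dB(A)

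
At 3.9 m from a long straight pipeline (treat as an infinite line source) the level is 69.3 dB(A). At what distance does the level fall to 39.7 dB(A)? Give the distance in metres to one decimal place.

Line-source spreading drops the level by 10·log₁₀(r₂/r₁); inverting, r₂/r₁ = 10^(ΔL/10).
r₂ = 3.9·10^((69.3−39.7)/10) = 3.9·10^(29.6/10) = 3556.84 m.

3556.8 m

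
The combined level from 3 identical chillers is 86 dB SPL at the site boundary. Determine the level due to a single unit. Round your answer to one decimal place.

Dividing the total intensity by 3 lowers the level by 10·log₁₀ 3 = 4.771 dB: L₁ = 86 − 4.771.

81.2 dB SPL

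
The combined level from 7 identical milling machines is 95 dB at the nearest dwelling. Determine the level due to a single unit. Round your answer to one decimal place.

7 equal contributions raise the level by 10·log₁₀ 7 = 8.451 dB, so each unit alone gives 95 − 8.451.

86.5 dB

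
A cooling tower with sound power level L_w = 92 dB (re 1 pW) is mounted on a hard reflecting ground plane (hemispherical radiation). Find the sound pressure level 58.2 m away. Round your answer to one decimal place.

Free-field hemispherical radiation: L_p = L_w − 10·log₁₀(2π·r²), r = 58.2 m.
2π·r² = 2.128e+04 m², 10·log₁₀ of that is 43.280 dB.
L_p = 92 − 43.280 = 48.72 dB.

48.7 dB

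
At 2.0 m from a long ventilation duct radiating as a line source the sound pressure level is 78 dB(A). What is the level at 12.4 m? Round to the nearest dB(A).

70 dB(A)

Line-source attenuation: ΔL = 10·log₁₀(r₂/r₁) = 10·log₁₀(12.4/2.0) = 7.924 dB.
L₂ = 78 − 10·log₁₀(12.4/2.0) = 78 − 7.924 = 70.08 dB(A).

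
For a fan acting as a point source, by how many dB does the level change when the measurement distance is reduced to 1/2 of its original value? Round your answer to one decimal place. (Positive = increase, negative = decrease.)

+6.0 dB

With spherical spreading the level changes by −20·log₁₀(r₂/r₁).
ΔL = −20·log₁₀(0.5) = +6.02 dB.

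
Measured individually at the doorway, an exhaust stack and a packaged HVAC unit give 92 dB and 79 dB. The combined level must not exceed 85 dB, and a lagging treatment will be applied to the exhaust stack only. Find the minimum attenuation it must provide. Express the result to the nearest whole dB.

The untreated sources together contribute 10^(79/10) = 7.943e+07, i.e. 79.00 dB.
To meet 85 dB overall, the treated exhaust stack may contribute at most 10^(85/10) − 7.943e+07 = 2.368e+08, i.e. 83.74 dB.
So the exhaust stack must be reduced from 92 to 83.74 dB: IL = 8.26 dB.

8 dB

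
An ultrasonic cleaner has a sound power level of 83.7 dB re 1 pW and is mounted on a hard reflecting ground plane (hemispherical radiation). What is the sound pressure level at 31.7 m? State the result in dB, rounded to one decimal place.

45.7 dB

L_p = L_w − 10·log₁₀(2π·r²) with r = 31.7 m.
2π·r² = 6314 m², 10·log₁₀ of that is 38.003 dB.
L_p = 83.7 − 38.003 = 45.70 dB.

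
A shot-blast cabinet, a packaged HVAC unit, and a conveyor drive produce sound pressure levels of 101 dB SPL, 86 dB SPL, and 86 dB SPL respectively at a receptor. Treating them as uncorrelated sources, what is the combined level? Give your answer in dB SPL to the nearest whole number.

101 dB SPL

For uncorrelated sources the intensities add, so convert each level to linear form, sum, and take 10·log₁₀ of the total.
Σ 10^(L/10) = 10^(101/10) + 10^(86/10) + 10^(86/10) = 1.339e+10.
L_total = 10·log₁₀(1.339e+10) = 101.27 dB SPL.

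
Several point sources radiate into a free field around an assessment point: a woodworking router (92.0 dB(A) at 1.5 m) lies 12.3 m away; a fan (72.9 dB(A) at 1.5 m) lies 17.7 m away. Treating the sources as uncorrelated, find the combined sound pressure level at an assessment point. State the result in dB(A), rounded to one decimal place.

Propagate each source to the receiver with L = L_ref − 20·log₁₀(r/r_ref), then add intensities.
woodworking router: 92.0 − 20·log₁₀(12.3/1.5) = 92.0 − 18.28 = 73.72 dB(A).
fan: 72.9 − 20·log₁₀(17.7/1.5) = 72.9 − 21.44 = 51.46 dB(A).
Σ 10^(L/10) = 2.371e+07 → L_total = 10·log₁₀(2.371e+07) = 73.75 dB(A).

73.7 dB(A)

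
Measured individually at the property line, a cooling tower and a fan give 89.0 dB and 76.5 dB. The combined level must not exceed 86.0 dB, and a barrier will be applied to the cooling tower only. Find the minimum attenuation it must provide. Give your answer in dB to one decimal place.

3.5 dB

Fixed contribution from the other source: Σ 10^(L/10) = 10^(76.5/10) = 4.467e+07 (76.50 dB).
To meet 86.0 dB overall, the treated cooling tower may contribute at most 10^(86.0/10) − 4.467e+07 = 3.534e+08, i.e. 85.48 dB.
Required insertion loss = 89.0 − 85.48 = 3.52 dB.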